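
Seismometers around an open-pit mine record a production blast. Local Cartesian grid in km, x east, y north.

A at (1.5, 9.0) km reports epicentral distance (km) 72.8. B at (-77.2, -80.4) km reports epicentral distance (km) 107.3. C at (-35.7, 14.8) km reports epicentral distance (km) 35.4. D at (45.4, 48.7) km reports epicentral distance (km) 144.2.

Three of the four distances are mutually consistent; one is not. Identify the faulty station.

D

Solve using three stations at a time. Using A, B, C (subtract circle equations pairwise → linear system) gives (x, y) ≈ (-69.2, 26.6).
Distances from that point to each station vs reported:
  A: calculated 72.9 vs reported 72.8 → residual 0.1 km
  B: calculated 107.3 vs reported 107.3 → residual 0.0 km
  C: calculated 35.5 vs reported 35.4 → residual 0.1 km
  D: calculated 116.7 vs reported 144.2 → residual 27.5 km
A, B, C are mutually consistent (residuals ≈ 0); D is off by 27.5 km.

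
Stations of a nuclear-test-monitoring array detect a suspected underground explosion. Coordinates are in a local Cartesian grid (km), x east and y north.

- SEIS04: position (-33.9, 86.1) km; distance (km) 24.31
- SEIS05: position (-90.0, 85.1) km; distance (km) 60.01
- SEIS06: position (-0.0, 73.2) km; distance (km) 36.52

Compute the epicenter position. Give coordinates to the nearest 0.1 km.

x ≈ -34.7 km, y ≈ 61.8 km

Circle about each station: (x + 33.9)² + (y − 86.1)² = 24.31²; (x + 90.0)² + (y − 85.1)² = 60.01²; x² + (y − 73.2)² = 36.52².
Subtracting the SEIS04 equation from the SEIS05 and SEIS06 equations removes the quadratic terms:
-112.2 x − 2.0 y = 3769.37
67.8 x − 25.8 y = -3946.91
Solving the 2×2 system: x ≈ -34.7, y ≈ 61.8 km.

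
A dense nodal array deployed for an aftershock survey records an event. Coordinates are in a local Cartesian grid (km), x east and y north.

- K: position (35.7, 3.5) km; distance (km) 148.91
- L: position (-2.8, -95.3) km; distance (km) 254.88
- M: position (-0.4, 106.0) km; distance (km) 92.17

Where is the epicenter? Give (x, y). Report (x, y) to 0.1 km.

(83.3, 144.6)

Circle about each station: (x − 35.7)² + (y − 3.5)² = 148.91²; (x + 2.8)² + (y + 95.3)² = 254.88²; (x + 0.4)² + (y − 106.0)² = 92.17².
Subtracting pairs of circle equations eliminates x²+y² and gives linear equations (the radical axes):
-77.0 x − 197.6 y = -34986.44
-72.2 x + 205.0 y = 23628.30
Solving the 2×2 system: x ≈ 83.3, y ≈ 144.6 km.
Check against K (with the unrounded x, y): √((x − 35.7)²+(y − 3.5)²) = 148.91 ≈ 148.91 km. ✓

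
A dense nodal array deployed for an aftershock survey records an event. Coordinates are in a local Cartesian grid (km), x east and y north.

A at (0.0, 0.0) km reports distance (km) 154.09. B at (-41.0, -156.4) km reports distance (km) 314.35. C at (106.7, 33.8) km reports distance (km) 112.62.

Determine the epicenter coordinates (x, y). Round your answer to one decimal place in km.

(66.5, 139.0)

Circle about each station: x² + y² = 154.09²; (x + 41.0)² + (y + 156.4)² = 314.35²; (x − 106.7)² + (y − 33.8)² = 112.62².
Subtracting the A equation from the B and C equations removes the quadratic terms:
-82.0 x − 312.8 y = -48930.23
213.4 x + 67.6 y = 23587.79
Solving the 2×2 system: x ≈ 66.5, y ≈ 139.0 km.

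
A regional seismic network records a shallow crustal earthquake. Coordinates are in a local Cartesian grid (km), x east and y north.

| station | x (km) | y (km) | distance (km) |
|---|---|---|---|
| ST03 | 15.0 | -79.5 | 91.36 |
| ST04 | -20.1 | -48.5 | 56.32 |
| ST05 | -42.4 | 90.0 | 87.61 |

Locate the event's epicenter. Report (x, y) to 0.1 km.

Circle about each station: (x − 15.0)² + (y + 79.5)² = 91.36²; (x + 20.1)² + (y + 48.5)² = 56.32²; (x + 42.4)² + (y − 90.0)² = 87.61².
Subtracting the ST03 equation from the ST04 and ST05 equations removes the quadratic terms:
-70.2 x + 62.0 y = 1385.72
-114.8 x + 339.0 y = 4023.65
Solving the 2×2 system: x ≈ -13.2, y ≈ 7.4 km.

-13.2 km east, 7.4 km north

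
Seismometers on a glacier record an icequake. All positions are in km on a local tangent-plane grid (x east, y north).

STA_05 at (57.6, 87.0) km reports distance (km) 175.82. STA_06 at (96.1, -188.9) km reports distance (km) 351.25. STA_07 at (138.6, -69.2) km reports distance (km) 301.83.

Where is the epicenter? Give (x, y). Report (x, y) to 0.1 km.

(-118.2, 89.4)

Circle about each station: (x − 57.6)² + (y − 87.0)² = 175.82²; (x − 96.1)² + (y + 188.9)² = 351.25²; (x − 138.6)² + (y + 69.2)² = 301.83².
Subtracting the STA_05 equation from the STA_06 and STA_07 equations removes the quadratic terms:
77.0 x − 551.8 y = -58432.23
162.0 x − 312.4 y = -47076.84
Solving the 2×2 system: x ≈ -118.2, y ≈ 89.4 km.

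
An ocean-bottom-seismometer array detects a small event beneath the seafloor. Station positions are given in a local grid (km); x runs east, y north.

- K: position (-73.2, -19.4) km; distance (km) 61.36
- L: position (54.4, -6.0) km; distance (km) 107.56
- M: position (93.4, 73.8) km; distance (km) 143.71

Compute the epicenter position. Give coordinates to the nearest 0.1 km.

Circle about each station: (x + 73.2)² + (y + 19.4)² = 61.36²; (x − 54.4)² + (y + 6.0)² = 107.56²; (x − 93.4)² + (y − 73.8)² = 143.71².
Subtracting pairs of circle equations eliminates x²+y² and gives linear equations (the radical axes):
255.2 x + 26.8 y = -10543.34
333.2 x + 186.4 y = -8452.11
Solving the 2×2 system: x ≈ -45.0, y ≈ 35.1 km.
Check against K (with the unrounded x, y): √((x + 73.2)²+(y + 19.4)²) = 61.36 ≈ 61.36 km. ✓

-45.0 km east, 35.1 km north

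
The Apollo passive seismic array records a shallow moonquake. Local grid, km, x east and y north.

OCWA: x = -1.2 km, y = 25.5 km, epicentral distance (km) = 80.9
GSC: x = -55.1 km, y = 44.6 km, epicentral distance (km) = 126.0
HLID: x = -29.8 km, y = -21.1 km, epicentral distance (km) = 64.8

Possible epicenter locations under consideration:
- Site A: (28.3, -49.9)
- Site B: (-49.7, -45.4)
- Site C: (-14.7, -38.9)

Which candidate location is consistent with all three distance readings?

For each candidate, compare |candidate − station| to the reported distance:
Site A: residuals OCWA 0.1, GSC 0.0, HLID 0.0 → max 0.1 km
Site B: residuals OCWA 5.0, GSC 35.8, HLID 33.4 → max 35.8 km
Site C: residuals OCWA 15.1, GSC 33.2, HLID 41.5 → max 41.5 km
Only Site A has all residuals ≈ 0.

Site A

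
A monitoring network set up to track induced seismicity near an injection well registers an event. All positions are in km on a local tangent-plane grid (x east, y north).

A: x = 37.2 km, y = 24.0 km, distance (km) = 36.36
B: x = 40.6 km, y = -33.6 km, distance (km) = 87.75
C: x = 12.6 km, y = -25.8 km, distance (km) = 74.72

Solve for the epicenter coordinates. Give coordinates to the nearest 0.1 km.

x ≈ 10.7 km, y ≈ 48.9 km

Circle about each station: (x − 37.2)² + (y − 24.0)² = 36.36²; (x − 40.6)² + (y + 33.6)² = 87.75²; (x − 12.6)² + (y + 25.8)² = 74.72².
Subtracting the A equation from the B and C equations removes the quadratic terms:
6.8 x − 115.2 y = -5560.53
-49.2 x − 99.6 y = -5396.47
Solving the 2×2 system: x ≈ 10.7, y ≈ 48.9 km.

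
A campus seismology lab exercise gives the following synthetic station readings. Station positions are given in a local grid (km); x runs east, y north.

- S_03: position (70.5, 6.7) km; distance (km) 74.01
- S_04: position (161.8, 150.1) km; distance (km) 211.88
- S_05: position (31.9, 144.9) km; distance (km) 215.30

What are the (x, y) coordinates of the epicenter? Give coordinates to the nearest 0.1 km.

110.6 km east, -55.5 km north

Circle about each station: (x − 70.5)² + (y − 6.7)² = 74.01²; (x − 161.8)² + (y − 150.1)² = 211.88²; (x − 31.9)² + (y − 144.9)² = 215.30².
Subtracting pairs of circle equations eliminates x²+y² and gives linear equations (the radical axes):
182.6 x + 286.8 y = 4278.46
-77.2 x + 276.4 y = -23878.13
Solving the 2×2 system: x ≈ 110.6, y ≈ -55.5 km.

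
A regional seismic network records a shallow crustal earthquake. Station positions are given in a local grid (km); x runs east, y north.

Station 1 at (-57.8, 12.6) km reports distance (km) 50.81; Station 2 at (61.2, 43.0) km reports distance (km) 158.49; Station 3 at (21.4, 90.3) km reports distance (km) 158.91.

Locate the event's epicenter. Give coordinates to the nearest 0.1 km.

Circle about each station: (x + 57.8)² + (y − 12.6)² = 50.81²; (x − 61.2)² + (y − 43.0)² = 158.49²; (x − 21.4)² + (y − 90.3)² = 158.91².
Subtracting pairs of circle equations eliminates x²+y² and gives linear equations (the radical axes):
238.0 x + 60.8 y = -20442.58
158.4 x + 155.4 y = -17558.28
Solving the 2×2 system: x ≈ -77.1, y ≈ -34.4 km.

x ≈ -77.1 km, y ≈ -34.4 km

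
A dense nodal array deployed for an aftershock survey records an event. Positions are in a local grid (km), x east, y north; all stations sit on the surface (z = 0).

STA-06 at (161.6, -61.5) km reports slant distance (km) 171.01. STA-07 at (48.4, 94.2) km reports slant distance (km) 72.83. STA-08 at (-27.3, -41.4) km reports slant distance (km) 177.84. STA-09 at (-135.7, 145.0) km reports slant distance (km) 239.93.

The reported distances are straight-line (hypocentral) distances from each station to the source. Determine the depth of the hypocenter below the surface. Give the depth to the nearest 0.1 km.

Each station gives a sphere (x−x_i)² + (y−y_i)² + z² = d_i² (stations at z=0).
Subtracting the STA-06 sphere from STA-07 and STA-08: z² cancels, leaving linear equations in x and y:
-226.4 x + 311.4 y = 5259.60
-377.8 x + 40.2 y = -29820.21
Solving: x ≈ 87.497, y ≈ 80.504 km (keep extra digits for the depth step; rounded: 87.5, 80.5).
Then from the STA-06 sphere: z² = 171.01² − (x − 161.6)² − (y + 61.5)² with x = 87.497, y = 80.504, so z ≈ 59.900 ≈ 59.9 km.

depth ≈ 59.9 km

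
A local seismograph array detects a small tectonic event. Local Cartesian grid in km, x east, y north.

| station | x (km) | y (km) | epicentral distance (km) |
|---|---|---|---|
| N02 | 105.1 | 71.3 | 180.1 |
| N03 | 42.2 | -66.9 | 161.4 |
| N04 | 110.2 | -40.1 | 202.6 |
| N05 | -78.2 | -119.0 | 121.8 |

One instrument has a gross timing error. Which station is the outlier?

Solve using three stations at a time. Using N02, N03, N04 (subtract circle equations pairwise → linear system) gives (x, y) ≈ (-73.3, 46.0).
Distances from that point to each station vs reported:
  N02: calculated 180.2 vs reported 180.1 → residual 0.1 km
  N03: calculated 161.5 vs reported 161.4 → residual 0.1 km
  N04: calculated 202.7 vs reported 202.6 → residual 0.1 km
  N05: calculated 165.0 vs reported 121.8 → residual 43.2 km
N02, N03, N04 are mutually consistent (residuals ≈ 0); N05 is off by 43.2 km.

N05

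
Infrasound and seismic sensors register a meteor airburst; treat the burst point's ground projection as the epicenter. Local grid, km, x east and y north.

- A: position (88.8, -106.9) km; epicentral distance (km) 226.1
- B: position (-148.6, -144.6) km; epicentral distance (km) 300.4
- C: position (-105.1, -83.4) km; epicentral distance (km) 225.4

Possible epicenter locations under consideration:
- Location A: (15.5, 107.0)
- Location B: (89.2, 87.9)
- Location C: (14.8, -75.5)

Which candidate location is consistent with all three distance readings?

Location A

For each candidate, compare |candidate − station| to the reported distance:
Location A: residuals A 0.0, B 0.0, C 0.0 → max 0.0 km
Location B: residuals A 31.3, B 32.2, C 33.6 → max 33.6 km
Location C: residuals A 145.7, B 123.0, C 105.2 → max 145.7 km
Only Location A has all residuals ≈ 0.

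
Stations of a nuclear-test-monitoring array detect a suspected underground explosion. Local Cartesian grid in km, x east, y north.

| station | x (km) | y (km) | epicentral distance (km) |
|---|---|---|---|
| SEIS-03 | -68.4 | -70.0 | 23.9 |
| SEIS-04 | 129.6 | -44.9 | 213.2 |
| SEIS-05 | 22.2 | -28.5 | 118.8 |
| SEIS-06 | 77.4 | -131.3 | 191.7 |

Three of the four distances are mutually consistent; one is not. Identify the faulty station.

Solve using three stations at a time. Using SEIS-03, SEIS-04, SEIS-05 (subtract circle equations pairwise → linear system) gives (x, y) ≈ (-78.4, -91.7).
Distances from that point to each station vs reported:
  SEIS-03: calculated 23.9 vs reported 23.9 → residual 0.0 km
  SEIS-04: calculated 213.2 vs reported 213.2 → residual 0.0 km
  SEIS-05: calculated 118.8 vs reported 118.8 → residual 0.0 km
  SEIS-06: calculated 160.8 vs reported 191.7 → residual 30.9 km
SEIS-03, SEIS-04, SEIS-05 are mutually consistent (residuals ≈ 0); SEIS-06 is off by 30.9 km.

SEIS-06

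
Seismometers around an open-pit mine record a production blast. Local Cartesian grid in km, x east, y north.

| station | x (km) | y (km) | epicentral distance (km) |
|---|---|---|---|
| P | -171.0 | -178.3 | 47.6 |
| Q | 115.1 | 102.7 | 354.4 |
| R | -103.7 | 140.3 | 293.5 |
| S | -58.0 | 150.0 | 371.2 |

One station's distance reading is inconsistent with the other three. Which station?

S

Solve using three stations at a time. Using P, Q, R (subtract circle equations pairwise → linear system) gives (x, y) ≈ (-131.4, -151.9).
Distances from that point to each station vs reported:
  P: calculated 47.6 vs reported 47.6 → residual 0.0 km
  Q: calculated 354.4 vs reported 354.4 → residual 0.0 km
  R: calculated 293.5 vs reported 293.5 → residual 0.0 km
  S: calculated 310.7 vs reported 371.2 → residual 60.5 km
P, Q, R are mutually consistent (residuals ≈ 0); S is off by 60.5 km.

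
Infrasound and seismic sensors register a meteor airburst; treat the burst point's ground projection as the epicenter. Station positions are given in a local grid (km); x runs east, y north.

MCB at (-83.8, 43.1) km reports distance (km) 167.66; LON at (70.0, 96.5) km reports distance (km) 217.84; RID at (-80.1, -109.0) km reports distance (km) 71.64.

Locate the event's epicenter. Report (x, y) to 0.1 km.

Circle about each station: (x + 83.8)² + (y − 43.1)² = 167.66²; (x − 70.0)² + (y − 96.5)² = 217.84²; (x + 80.1)² + (y + 109.0)² = 71.64².
Subtracting pairs of circle equations eliminates x²+y² and gives linear equations (the radical axes):
307.6 x + 106.8 y = -14012.19
7.4 x − 304.2 y = 32394.55
Solving the 2×2 system: x ≈ -8.5, y ≈ -106.7 km.

(-8.5, -106.7)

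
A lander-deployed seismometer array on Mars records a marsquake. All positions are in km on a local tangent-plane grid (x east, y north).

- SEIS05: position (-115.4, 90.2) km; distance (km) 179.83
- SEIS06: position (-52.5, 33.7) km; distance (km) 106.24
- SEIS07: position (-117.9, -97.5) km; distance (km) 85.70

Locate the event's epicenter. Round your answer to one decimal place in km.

Circle about each station: (x + 115.4)² + (y − 90.2)² = 179.83²; (x + 52.5)² + (y − 33.7)² = 106.24²; (x + 117.9)² + (y + 97.5)² = 85.70².
Subtracting the SEIS05 equation from the SEIS06 and SEIS07 equations removes the quadratic terms:
125.8 x − 113.0 y = 3490.63
-5.0 x − 375.4 y = 26947.80
Solving the 2×2 system: x ≈ -36.3, y ≈ -71.3 km.

-36.3 km east, -71.3 km north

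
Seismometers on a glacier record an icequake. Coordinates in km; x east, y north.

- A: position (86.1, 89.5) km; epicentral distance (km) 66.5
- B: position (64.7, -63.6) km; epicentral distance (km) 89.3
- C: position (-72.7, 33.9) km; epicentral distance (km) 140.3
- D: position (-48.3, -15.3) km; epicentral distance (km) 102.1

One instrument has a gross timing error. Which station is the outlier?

D

Solve using three stations at a time. Using A, B, C (subtract circle equations pairwise → linear system) gives (x, y) ≈ (67.4, 25.7).
Distances from that point to each station vs reported:
  A: calculated 66.5 vs reported 66.5 → residual 0.0 km
  B: calculated 89.3 vs reported 89.3 → residual 0.0 km
  C: calculated 140.3 vs reported 140.3 → residual 0.0 km
  D: calculated 122.7 vs reported 102.1 → residual 20.6 km
A, B, C are mutually consistent (residuals ≈ 0); D is off by 20.6 km.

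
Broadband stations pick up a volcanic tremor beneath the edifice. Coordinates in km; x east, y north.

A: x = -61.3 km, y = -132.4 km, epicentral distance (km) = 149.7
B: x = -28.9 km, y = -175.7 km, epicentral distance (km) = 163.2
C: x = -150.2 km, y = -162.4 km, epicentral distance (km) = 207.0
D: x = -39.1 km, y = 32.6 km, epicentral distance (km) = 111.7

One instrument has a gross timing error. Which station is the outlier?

Solve using three stations at a time. Using A, B, D (subtract circle equations pairwise → linear system) gives (x, y) ≈ (50.9, -33.4).
Distances from that point to each station vs reported:
  A: calculated 149.7 vs reported 149.7 → residual 0.0 km
  B: calculated 163.2 vs reported 163.2 → residual 0.0 km
  C: calculated 238.9 vs reported 207.0 → residual 31.9 km
  D: calculated 111.6 vs reported 111.7 → residual 0.1 km
A, B, D are mutually consistent (residuals ≈ 0); C is off by 31.9 km.

C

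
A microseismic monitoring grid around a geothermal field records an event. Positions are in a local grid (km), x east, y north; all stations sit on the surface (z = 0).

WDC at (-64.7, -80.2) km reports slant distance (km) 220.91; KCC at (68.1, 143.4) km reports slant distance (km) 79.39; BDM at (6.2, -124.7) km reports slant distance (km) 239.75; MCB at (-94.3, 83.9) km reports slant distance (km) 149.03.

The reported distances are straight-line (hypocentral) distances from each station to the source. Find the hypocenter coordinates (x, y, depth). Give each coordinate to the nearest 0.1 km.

(39.3, 104.3, 62.8)

Each station gives a sphere (x−x_i)² + (y−y_i)² + z² = d_i² (stations at z=0).
Subtracting the WDC sphere from KCC and BDM: z² cancels, leaving linear equations in x and y:
265.6 x + 447.2 y = 57081.50
141.8 x − 89.0 y = -3708.43
Solving: x ≈ 39.308, y ≈ 104.296 km (keep extra digits for the depth step; rounded: 39.3, 104.3).
Then from the WDC sphere: z² = 220.91² − (x + 64.7)² − (y + 80.2)² with x = 39.308, y = 104.296, so z ≈ 62.808 ≈ 62.8 km.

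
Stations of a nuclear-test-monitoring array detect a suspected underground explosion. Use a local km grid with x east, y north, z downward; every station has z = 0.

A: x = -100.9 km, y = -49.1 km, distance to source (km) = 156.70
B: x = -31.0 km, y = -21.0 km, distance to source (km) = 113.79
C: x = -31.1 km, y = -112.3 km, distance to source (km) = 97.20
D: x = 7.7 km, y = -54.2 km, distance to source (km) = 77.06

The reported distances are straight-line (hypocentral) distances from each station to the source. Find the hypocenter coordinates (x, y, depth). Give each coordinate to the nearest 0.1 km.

x ≈ 37.5 km, y ≈ -85.9 km, depth ≈ 63.6 km

Each station gives a sphere (x−x_i)² + (y−y_i)² + z² = d_i² (stations at z=0).
Subtracting the A sphere from B and C: z² cancels, leaving linear equations in x and y:
139.8 x + 56.2 y = 417.11
139.6 x − 126.4 y = 16093.93
Solving: x ≈ 37.513, y ≈ -85.894 km (keep extra digits for the depth step; rounded: 37.5, -85.9).
Then from the A sphere: z² = 156.70² − (x + 100.9)² − (y + 49.1)² with x = 37.513, y = -85.894, so z ≈ 63.584 ≈ 63.6 km.
Check against D (with the unrounded solution): distance 77.05 ≈ 77.06 km. ✓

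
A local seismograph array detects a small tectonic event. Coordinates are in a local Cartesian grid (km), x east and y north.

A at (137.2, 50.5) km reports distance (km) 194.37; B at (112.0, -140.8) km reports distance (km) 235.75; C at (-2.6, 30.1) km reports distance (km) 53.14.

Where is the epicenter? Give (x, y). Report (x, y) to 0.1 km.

x ≈ -55.5 km, y ≈ 25.1 km

Circle about each station: (x − 137.2)² + (y − 50.5)² = 194.37²; (x − 112.0)² + (y + 140.8)² = 235.75²; (x + 2.6)² + (y − 30.1)² = 53.14².
Subtracting the A equation from the B and C equations removes the quadratic terms:
-50.4 x − 382.6 y = -6803.82
-279.6 x − 40.8 y = 14494.52
Solving the 2×2 system: x ≈ -55.5, y ≈ 25.1 km.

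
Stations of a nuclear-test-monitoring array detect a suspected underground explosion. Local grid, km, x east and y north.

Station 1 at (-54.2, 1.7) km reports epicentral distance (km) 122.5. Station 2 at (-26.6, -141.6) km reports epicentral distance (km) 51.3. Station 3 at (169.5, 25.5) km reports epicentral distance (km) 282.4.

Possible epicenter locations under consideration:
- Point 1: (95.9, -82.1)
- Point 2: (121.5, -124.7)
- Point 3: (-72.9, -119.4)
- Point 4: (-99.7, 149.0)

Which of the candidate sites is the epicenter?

Point 3

For each candidate, compare |candidate − station| to the reported distance:
Point 1: residuals Station 1 49.4, Station 2 84.9, Station 3 152.0 → max 152.0 km
Point 2: residuals Station 1 93.9, Station 2 97.8, Station 3 124.7 → max 124.7 km
Point 3: residuals Station 1 0.0, Station 2 0.0, Station 3 0.0 → max 0.0 km
Point 4: residuals Station 1 31.7, Station 2 248.4, Station 3 13.8 → max 248.4 km
Only Point 3 has all residuals ≈ 0.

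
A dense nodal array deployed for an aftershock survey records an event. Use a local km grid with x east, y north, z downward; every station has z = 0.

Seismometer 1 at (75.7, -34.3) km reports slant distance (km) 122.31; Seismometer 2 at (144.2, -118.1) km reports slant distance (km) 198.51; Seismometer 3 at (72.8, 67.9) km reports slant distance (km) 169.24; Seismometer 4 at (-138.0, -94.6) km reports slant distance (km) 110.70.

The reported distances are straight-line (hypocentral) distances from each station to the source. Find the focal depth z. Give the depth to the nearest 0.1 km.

Each station gives a sphere (x−x_i)² + (y−y_i)² + z² = d_i² (stations at z=0).
Subtracting the Seismometer 1 sphere from Seismometer 2 and Seismometer 3: z² cancels, leaving linear equations in x and y:
137.0 x − 167.6 y = 3387.79
-5.8 x + 204.4 y = -10679.17
Solving: x ≈ -40.597, y ≈ -53.398 km (keep extra digits for the depth step; rounded: -40.6, -53.4).
Then from the Seismometer 1 sphere: z² = 122.31² − (x − 75.7)² − (y + 34.3)² with x = -40.597, y = -53.398, so z ≈ 32.711 ≈ 32.7 km.

z ≈ 32.7 km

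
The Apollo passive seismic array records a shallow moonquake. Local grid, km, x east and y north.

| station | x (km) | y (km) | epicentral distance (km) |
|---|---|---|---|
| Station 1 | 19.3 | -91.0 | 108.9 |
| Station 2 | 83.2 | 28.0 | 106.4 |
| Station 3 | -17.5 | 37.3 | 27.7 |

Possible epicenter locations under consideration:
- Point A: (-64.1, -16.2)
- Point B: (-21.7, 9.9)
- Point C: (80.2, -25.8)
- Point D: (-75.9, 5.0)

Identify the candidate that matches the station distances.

For each candidate, compare |candidate − station| to the reported distance:
Point A: residuals Station 1 3.1, Station 2 47.4, Station 3 43.2 → max 47.4 km
Point B: residuals Station 1 0.0, Station 2 0.1, Station 3 0.0 → max 0.1 km
Point C: residuals Station 1 19.7, Station 2 52.5, Station 3 88.6 → max 88.6 km
Point D: residuals Station 1 26.3, Station 2 54.4, Station 3 39.0 → max 54.4 km
Only Point B has all residuals ≈ 0.

Point B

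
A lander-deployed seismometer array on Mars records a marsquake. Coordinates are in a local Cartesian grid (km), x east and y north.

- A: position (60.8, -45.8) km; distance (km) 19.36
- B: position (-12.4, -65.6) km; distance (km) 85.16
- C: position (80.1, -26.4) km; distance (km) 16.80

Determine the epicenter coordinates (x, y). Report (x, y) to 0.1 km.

Circle about each station: (x − 60.8)² + (y + 45.8)² = 19.36²; (x + 12.4)² + (y + 65.6)² = 85.16²; (x − 80.1)² + (y + 26.4)² = 16.80².
Subtracting the A equation from the B and C equations removes the quadratic terms:
-146.4 x − 39.6 y = -8214.58
38.6 x + 38.8 y = 1411.26
Solving the 2×2 system: x ≈ 63.3, y ≈ -26.6 km.

(63.3, -26.6)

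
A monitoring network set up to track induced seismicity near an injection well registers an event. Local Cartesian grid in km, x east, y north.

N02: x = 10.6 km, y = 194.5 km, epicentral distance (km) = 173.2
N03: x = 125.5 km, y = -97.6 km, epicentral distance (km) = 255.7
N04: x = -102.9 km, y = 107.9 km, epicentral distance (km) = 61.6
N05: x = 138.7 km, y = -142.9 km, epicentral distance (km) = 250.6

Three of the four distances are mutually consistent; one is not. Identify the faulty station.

N05

Solve using three stations at a time. Using N02, N03, N04 (subtract circle equations pairwise → linear system) gives (x, y) ≈ (-83.8, 49.3).
Distances from that point to each station vs reported:
  N02: calculated 173.2 vs reported 173.2 → residual 0.0 km
  N03: calculated 255.7 vs reported 255.7 → residual 0.0 km
  N04: calculated 61.6 vs reported 61.6 → residual 0.0 km
  N05: calculated 294.0 vs reported 250.6 → residual 43.4 km
N02, N03, N04 are mutually consistent (residuals ≈ 0); N05 is off by 43.4 km.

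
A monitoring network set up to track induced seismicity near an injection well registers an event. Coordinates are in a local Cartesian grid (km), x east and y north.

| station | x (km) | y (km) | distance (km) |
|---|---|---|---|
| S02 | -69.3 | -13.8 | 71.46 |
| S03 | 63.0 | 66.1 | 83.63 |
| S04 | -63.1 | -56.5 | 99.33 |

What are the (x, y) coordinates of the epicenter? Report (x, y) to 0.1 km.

(-11.7, 28.5)

Circle about each station: (x + 69.3)² + (y + 13.8)² = 71.46²; (x − 63.0)² + (y − 66.1)² = 83.63²; (x + 63.1)² + (y + 56.5)² = 99.33².
Subtracting the S02 equation from the S03 and S04 equations removes the quadratic terms:
264.6 x + 159.8 y = 1457.83
12.4 x − 85.4 y = -2578.99
Solving the 2×2 system: x ≈ -11.7, y ≈ 28.5 km.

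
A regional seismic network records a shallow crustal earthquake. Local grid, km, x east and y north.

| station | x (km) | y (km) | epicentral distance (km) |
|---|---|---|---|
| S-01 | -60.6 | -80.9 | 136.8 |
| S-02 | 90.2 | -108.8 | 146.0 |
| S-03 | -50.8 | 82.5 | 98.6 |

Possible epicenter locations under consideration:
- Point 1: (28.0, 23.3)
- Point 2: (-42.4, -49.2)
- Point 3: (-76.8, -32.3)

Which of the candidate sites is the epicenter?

Point 1

For each candidate, compare |candidate − station| to the reported distance:
Point 1: residuals S-01 0.0, S-02 0.0, S-03 0.0 → max 0.0 km
Point 2: residuals S-01 100.2, S-02 0.6, S-03 33.4 → max 100.2 km
Point 3: residuals S-01 85.6, S-02 37.7, S-03 19.1 → max 85.6 km
Only Point 1 has all residuals ≈ 0.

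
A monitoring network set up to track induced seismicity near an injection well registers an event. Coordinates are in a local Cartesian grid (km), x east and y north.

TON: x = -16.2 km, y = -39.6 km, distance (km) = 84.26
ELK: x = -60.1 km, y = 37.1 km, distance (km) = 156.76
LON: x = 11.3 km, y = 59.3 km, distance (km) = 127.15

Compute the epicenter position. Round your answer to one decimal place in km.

Circle about each station: (x + 16.2)² + (y + 39.6)² = 84.26²; (x + 60.1)² + (y − 37.1)² = 156.76²; (x − 11.3)² + (y − 59.3)² = 127.15².
Subtracting pairs of circle equations eliminates x²+y² and gives linear equations (the radical axes):
-87.8 x + 153.4 y = -14316.13
55.0 x + 197.8 y = -7253.79
Solving the 2×2 system: x ≈ 66.6, y ≈ -55.2 km.

(66.6, -55.2)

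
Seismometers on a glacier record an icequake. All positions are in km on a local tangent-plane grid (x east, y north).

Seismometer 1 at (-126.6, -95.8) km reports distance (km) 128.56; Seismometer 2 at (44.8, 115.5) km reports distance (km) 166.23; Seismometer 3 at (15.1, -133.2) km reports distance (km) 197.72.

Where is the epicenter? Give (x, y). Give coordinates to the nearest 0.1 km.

Circle about each station: (x + 126.6)² + (y + 95.8)² = 128.56²; (x − 44.8)² + (y − 115.5)² = 166.23²; (x − 15.1)² + (y + 133.2)² = 197.72².
Subtracting pairs of circle equations eliminates x²+y² and gives linear equations (the radical axes):
342.8 x + 422.6 y = -20962.65
283.4 x − 74.8 y = -29800.47
Solving the 2×2 system: x ≈ -97.4, y ≈ 29.4 km.
Check against Seismometer 1 (with the unrounded x, y): √((x + 126.6)²+(y + 95.8)²) = 128.56 ≈ 128.56 km. ✓

x ≈ -97.4 km, y ≈ 29.4 km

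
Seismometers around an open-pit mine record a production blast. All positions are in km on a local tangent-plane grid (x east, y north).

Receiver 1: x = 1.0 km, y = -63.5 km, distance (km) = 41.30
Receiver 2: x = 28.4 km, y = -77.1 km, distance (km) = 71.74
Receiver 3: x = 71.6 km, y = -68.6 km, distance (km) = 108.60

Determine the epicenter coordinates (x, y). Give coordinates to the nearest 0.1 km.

-33.3 km east, -40.5 km north

Circle about each station: (x − 1.0)² + (y + 63.5)² = 41.30²; (x − 28.4)² + (y + 77.1)² = 71.74²; (x − 71.6)² + (y + 68.6)² = 108.60².
Subtracting the Receiver 1 equation from the Receiver 2 and Receiver 3 equations removes the quadratic terms:
54.8 x − 27.2 y = -723.22
141.2 x − 10.2 y = -4289.00
Solving the 2×2 system: x ≈ -33.3, y ≈ -40.5 km.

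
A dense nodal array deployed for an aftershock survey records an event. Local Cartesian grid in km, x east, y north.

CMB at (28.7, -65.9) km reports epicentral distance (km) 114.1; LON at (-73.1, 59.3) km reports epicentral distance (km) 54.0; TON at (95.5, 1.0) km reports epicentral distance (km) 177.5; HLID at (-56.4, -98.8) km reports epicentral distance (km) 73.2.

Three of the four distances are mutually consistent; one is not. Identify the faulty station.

LON

Solve using three stations at a time. Using CMB, TON, HLID (subtract circle equations pairwise → linear system) gives (x, y) ≈ (-79.3, -29.4).
Distances from that point to each station vs reported:
  CMB: calculated 114.0 vs reported 114.1 → residual 0.1 km
  LON: calculated 88.9 vs reported 54.0 → residual 34.9 km
  TON: calculated 177.5 vs reported 177.5 → residual 0.0 km
  HLID: calculated 73.1 vs reported 73.2 → residual 0.1 km
CMB, TON, HLID are mutually consistent (residuals ≈ 0); LON is off by 34.9 km.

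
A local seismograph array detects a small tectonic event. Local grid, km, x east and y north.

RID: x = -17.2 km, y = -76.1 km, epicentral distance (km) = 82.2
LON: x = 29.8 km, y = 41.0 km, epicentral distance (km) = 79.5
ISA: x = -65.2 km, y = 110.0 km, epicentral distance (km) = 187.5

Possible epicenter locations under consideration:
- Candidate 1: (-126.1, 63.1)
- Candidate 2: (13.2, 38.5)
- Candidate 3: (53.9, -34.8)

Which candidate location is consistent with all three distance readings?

Candidate 3

For each candidate, compare |candidate − station| to the reported distance:
Candidate 1: residuals RID 94.5, LON 78.0, ISA 110.6 → max 110.6 km
Candidate 2: residuals RID 36.4, LON 62.7, ISA 81.4 → max 81.4 km
Candidate 3: residuals RID 0.0, LON 0.0, ISA 0.0 → max 0.0 km
Only Candidate 3 has all residuals ≈ 0.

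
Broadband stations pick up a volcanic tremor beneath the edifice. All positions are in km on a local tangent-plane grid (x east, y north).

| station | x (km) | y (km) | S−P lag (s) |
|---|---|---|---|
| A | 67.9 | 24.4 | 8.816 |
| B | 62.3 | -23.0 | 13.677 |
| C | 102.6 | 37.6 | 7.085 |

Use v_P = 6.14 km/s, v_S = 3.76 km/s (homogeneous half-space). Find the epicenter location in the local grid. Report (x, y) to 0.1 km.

x ≈ 94.1 km, y ≈ 105.8 km

Distance from S−P lag: d = Δt · v_P v_S / (v_P − v_S) = Δt · (6.14·3.76)/(6.14−3.76) ≈ 9.7002·Δt.
So d_A = 85.52, d_B = 132.67, d_C = 68.73 km.
Circle about each station: (x − 67.9)² + (y − 24.4)² = 85.52²; (x − 62.3)² + (y + 23.0)² = 132.67²; (x − 102.6)² + (y − 37.6)² = 68.73².
Subtracting the A equation from the B and C equations removes the quadratic terms:
-11.2 x − 94.8 y = -11083.14
69.4 x + 26.4 y = 9324.61
Solving the 2×2 system: x ≈ 94.1, y ≈ 105.8 km.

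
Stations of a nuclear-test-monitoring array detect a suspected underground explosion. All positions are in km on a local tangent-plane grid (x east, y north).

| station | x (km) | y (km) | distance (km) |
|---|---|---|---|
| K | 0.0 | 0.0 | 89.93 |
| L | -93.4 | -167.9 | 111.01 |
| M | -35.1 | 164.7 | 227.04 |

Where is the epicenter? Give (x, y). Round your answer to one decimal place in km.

Circle about each station: x² + y² = 89.93²; (x + 93.4)² + (y + 167.9)² = 111.01²; (x + 35.1)² + (y − 164.7)² = 227.04².
Subtracting pairs of circle equations eliminates x²+y² and gives linear equations (the radical axes):
-186.8 x − 335.8 y = 32678.15
-70.2 x + 329.4 y = -15101.66
Solving the 2×2 system: x ≈ -66.9, y ≈ -60.1 km.

(-66.9, -60.1)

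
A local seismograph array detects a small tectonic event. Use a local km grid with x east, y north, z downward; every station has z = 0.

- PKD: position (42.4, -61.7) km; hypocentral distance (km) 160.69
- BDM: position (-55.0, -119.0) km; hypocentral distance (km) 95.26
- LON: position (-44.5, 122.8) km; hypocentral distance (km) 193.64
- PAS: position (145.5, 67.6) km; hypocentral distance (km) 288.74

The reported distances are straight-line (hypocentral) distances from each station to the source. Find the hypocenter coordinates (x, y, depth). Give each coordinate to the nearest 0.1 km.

(-113.6, -54.1, 37.8)

Each station gives a sphere (x−x_i)² + (y−y_i)² + z² = d_i² (stations at z=0).
Subtracting the PKD sphere from BDM and LON: z² cancels, leaving linear equations in x and y:
-194.8 x − 114.6 y = 28328.16
-173.8 x + 369.0 y = -219.73
Solving: x ≈ -113.595, y ≈ -54.099 km (keep extra digits for the depth step; rounded: -113.6, -54.1).
Then from the PKD sphere: z² = 160.69² − (x − 42.4)² − (y + 61.7)² with x = -113.595, y = -54.099, so z ≈ 37.803 ≈ 37.8 km.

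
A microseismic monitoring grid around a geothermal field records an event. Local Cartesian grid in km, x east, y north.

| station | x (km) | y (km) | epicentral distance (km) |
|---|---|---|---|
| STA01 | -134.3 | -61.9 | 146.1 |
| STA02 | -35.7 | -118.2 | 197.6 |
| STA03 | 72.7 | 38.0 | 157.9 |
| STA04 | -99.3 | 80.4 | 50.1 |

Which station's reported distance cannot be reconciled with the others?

STA04

Solve using three stations at a time. Using STA01, STA02, STA03 (subtract circle equations pairwise → linear system) gives (x, y) ≈ (-81.0, 74.1).
Distances from that point to each station vs reported:
  STA01: calculated 146.1 vs reported 146.1 → residual 0.0 km
  STA02: calculated 197.6 vs reported 197.6 → residual 0.0 km
  STA03: calculated 157.9 vs reported 157.9 → residual 0.0 km
  STA04: calculated 19.3 vs reported 50.1 → residual 30.8 km
STA01, STA02, STA03 are mutually consistent (residuals ≈ 0); STA04 is off by 30.8 km.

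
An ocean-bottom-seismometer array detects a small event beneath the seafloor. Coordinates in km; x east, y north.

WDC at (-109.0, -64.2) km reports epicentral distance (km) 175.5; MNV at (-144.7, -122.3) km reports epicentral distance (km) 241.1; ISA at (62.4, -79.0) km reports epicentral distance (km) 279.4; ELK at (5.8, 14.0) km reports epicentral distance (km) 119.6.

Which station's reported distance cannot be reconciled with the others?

Solve using three stations at a time. Using WDC, MNV, ELK (subtract circle equations pairwise → linear system) gives (x, y) ≈ (-69.6, 106.7).
Distances from that point to each station vs reported:
  WDC: calculated 175.4 vs reported 175.5 → residual 0.1 km
  MNV: calculated 241.0 vs reported 241.1 → residual 0.1 km
  ISA: calculated 227.8 vs reported 279.4 → residual 51.6 km
  ELK: calculated 119.5 vs reported 119.6 → residual 0.1 km
WDC, MNV, ELK are mutually consistent (residuals ≈ 0); ISA is off by 51.6 km.

ISA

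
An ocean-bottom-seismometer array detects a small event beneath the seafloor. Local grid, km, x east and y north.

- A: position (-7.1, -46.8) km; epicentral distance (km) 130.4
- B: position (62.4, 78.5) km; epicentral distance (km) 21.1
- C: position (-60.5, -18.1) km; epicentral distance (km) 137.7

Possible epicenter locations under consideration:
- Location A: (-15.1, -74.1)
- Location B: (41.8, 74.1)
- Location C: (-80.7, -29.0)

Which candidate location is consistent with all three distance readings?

For each candidate, compare |candidate − station| to the reported distance:
Location A: residuals A 102.0, B 150.1, C 65.6 → max 150.1 km
Location B: residuals A 0.0, B 0.0, C 0.0 → max 0.0 km
Location C: residuals A 54.7, B 157.9, C 114.7 → max 157.9 km
Only Location B has all residuals ≈ 0.

Location B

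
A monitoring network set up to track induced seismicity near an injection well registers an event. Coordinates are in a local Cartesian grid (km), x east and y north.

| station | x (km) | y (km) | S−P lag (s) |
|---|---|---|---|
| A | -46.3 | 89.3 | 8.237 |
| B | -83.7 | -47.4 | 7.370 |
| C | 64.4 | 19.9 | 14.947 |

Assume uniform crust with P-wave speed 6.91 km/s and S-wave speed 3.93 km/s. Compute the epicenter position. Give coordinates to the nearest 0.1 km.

Distance from S−P lag: d = Δt · v_P v_S / (v_P − v_S) = Δt · (6.91·3.93)/(6.91−3.93) ≈ 9.1129·Δt.
So d_A = 75.06, d_B = 67.16, d_C = 136.21 km.
Circle about each station: (x + 46.3)² + (y − 89.3)² = 75.06²; (x + 83.7)² + (y + 47.4)² = 67.16²; (x − 64.4)² + (y − 19.9)² = 136.21².
Subtracting the A equation from the B and C equations removes the quadratic terms:
-74.8 x − 273.4 y = 257.81
221.4 x − 138.8 y = -18493.97
Solving the 2×2 system: x ≈ -71.8, y ≈ 18.7 km.

-71.8 km east, 18.7 km north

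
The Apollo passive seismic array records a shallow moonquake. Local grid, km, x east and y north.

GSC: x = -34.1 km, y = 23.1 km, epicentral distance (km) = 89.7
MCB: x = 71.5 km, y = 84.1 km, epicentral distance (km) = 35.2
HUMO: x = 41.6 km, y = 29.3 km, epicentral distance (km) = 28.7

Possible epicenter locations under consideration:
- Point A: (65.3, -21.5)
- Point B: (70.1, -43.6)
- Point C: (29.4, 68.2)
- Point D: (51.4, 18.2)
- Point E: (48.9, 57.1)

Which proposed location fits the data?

For each candidate, compare |candidate − station| to the reported distance:
Point A: residuals GSC 19.2, MCB 70.6, HUMO 27.4 → max 70.6 km
Point B: residuals GSC 34.0, MCB 92.5, HUMO 49.6 → max 92.5 km
Point C: residuals GSC 11.8, MCB 9.8, HUMO 12.1 → max 12.1 km
Point D: residuals GSC 4.1, MCB 33.7, HUMO 13.9 → max 33.7 km
Point E: residuals GSC 0.0, MCB 0.0, HUMO 0.0 → max 0.0 km
Only Point E has all residuals ≈ 0.

Point E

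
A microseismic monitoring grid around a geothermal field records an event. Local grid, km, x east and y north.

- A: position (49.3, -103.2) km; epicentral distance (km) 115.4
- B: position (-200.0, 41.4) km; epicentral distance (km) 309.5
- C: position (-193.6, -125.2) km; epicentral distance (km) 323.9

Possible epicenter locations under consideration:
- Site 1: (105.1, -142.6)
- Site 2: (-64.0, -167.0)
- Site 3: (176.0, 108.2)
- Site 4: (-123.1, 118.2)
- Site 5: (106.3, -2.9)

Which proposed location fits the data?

Site 5

For each candidate, compare |candidate − station| to the reported distance:
Site 1: residuals A 47.1, B 46.8, C 24.7 → max 47.1 km
Site 2: residuals A 14.6, B 60.6, C 187.7 → max 187.7 km
Site 3: residuals A 131.1, B 72.4, C 113.2 → max 131.1 km
Site 4: residuals A 165.2, B 200.8, C 70.5 → max 200.8 km
Site 5: residuals A 0.0, B 0.0, C 0.0 → max 0.0 km
Only Site 5 has all residuals ≈ 0.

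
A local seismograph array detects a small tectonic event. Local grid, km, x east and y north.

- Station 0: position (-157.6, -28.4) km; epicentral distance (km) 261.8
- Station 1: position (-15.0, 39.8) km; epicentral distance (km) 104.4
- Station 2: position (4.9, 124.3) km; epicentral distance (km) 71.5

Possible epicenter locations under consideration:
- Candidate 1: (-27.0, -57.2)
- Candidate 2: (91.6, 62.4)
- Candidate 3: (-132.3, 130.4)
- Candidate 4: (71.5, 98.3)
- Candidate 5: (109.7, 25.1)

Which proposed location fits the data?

Candidate 4

For each candidate, compare |candidate − station| to the reported distance:
Candidate 1: residuals Station 0 128.1, Station 1 6.7, Station 2 112.8 → max 128.1 km
Candidate 2: residuals Station 0 3.4, Station 1 4.6, Station 2 35.0 → max 35.0 km
Candidate 3: residuals Station 0 101.0, Station 1 43.8, Station 2 65.8 → max 101.0 km
Candidate 4: residuals Station 0 0.0, Station 1 0.0, Station 2 0.0 → max 0.0 km
Candidate 5: residuals Station 0 10.8, Station 1 21.2, Station 2 72.8 → max 72.8 km
Only Candidate 4 has all residuals ≈ 0.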